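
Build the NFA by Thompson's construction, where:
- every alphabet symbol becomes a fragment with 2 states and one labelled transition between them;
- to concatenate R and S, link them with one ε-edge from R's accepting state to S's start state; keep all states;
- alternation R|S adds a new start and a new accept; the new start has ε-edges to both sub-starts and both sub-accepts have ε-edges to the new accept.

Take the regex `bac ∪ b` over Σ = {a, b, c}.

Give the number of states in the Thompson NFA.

Per subexpression:
Each of the 4 symbol leaves contributes a 2-state fragment.
  bac — 6 states
  bac ∪ b — 10 states

10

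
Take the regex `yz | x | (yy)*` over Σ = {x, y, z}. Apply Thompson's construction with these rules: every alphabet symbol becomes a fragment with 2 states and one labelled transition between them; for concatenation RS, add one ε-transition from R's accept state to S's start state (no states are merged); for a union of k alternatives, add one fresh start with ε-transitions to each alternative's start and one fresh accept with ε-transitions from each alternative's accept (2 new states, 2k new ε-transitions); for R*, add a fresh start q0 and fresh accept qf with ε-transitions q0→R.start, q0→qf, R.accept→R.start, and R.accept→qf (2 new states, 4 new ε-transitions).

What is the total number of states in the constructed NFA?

By structural recursion:
Each of the 5 symbol leaves contributes a 2-state fragment.
  yz = 4 states
  yy = 4 states
  (yy)* = 6 states
  yz | x | (yy)* = 14 states

14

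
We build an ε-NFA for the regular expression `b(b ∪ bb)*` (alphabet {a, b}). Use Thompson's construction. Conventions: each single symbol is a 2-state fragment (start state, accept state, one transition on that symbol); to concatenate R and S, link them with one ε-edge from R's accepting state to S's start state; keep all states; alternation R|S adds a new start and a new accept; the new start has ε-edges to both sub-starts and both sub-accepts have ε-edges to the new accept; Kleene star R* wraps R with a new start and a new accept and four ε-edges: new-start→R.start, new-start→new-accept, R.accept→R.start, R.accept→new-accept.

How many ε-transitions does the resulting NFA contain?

10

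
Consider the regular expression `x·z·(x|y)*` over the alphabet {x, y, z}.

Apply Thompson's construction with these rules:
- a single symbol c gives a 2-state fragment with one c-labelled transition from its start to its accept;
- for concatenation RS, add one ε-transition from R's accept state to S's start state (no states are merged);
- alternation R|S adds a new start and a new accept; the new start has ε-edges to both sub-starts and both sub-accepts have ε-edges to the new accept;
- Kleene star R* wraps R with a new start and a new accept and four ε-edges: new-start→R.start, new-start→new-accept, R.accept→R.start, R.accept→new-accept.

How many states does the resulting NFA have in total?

12

Recursing over subexpressions:
Each of the 4 symbol leaves contributes a 2-state fragment.
  x|y = 6 states
  (x|y)* = 8 states
  x·z·(x|y)* = 12 states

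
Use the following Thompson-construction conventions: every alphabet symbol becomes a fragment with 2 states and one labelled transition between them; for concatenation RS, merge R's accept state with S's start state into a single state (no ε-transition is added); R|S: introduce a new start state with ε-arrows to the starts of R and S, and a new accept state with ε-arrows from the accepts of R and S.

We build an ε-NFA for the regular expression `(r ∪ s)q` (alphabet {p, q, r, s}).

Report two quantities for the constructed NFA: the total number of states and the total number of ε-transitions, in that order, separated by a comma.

7, 4

Per subexpression:
Each of the 3 symbol leaves contributes 2 states and 0 ε-transitions.
  r ∪ s : 6 states, 4 ε-transitions
  (r ∪ s)q : 7 states, 4 ε-transitions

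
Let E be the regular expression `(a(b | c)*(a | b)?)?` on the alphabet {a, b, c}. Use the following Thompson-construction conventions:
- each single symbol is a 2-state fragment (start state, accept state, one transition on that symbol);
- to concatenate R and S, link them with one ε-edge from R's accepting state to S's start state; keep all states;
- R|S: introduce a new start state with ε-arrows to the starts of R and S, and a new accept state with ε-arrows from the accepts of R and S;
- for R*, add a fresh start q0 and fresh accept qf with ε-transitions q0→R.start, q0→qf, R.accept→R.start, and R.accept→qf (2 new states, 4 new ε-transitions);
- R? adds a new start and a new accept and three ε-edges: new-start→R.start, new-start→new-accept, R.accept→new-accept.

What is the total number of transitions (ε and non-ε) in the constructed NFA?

25

By structural recursion:
Each of the 5 symbol leaves contributes 1 transition (1 symbol, 0 ε).
  b | c — 6 transitions (2 symbol, 4 ε)
  (b | c)* — 10 transitions (2 symbol, 8 ε)
  a | b — 6 transitions (2 symbol, 4 ε)
  (a | b)? — 9 transitions (2 symbol, 7 ε)
  a(b | c)*(a | b)? — 22 transitions (5 symbol, 17 ε)
  (a(b | c)*(a | b)?)? — 25 transitions (5 symbol, 20 ε)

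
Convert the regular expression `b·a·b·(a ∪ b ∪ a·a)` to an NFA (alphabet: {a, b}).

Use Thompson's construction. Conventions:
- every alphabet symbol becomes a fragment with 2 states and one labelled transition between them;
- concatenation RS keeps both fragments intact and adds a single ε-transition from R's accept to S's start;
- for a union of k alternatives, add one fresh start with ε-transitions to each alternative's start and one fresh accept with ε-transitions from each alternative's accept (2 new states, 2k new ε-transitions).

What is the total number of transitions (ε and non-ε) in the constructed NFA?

Recursing over subexpressions:
Each of the 7 symbol leaves contributes 1 transition (1 symbol, 0 ε).
  a·a — 3 transitions (2 symbol, 1 ε)
  a ∪ b ∪ a·a — 11 transitions (4 symbol, 7 ε)
  b·a·b·(a ∪ b ∪ a·a) — 17 transitions (7 symbol, 10 ε)

17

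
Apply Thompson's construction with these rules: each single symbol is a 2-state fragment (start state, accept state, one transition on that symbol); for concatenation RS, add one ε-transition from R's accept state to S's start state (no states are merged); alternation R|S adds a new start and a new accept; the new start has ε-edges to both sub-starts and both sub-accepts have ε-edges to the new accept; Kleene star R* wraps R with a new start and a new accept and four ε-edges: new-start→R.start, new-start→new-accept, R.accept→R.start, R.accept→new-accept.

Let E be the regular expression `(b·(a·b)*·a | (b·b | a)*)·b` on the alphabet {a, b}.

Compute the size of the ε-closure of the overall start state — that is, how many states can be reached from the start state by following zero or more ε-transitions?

Work bottom-up. For each fragment F, track |ε-closure(F.start)| and whether F's accept lies in that closure (i.e. whether F accepts ε). A single-symbol fragment has closure size 1 and does not accept ε.
  a·b → same as the first factor's closure: |closure| = 1
  (a·b)* → the star's fresh start ε-reaches both the body's start and the fresh accept: |closure| = 2 + 1 = 3
  b·(a·b)*·a → |closure| equals the left operand's closure size = 1 (its accept is not ε-reachable, so the closure stops there)
  b·b → same as the first factor's closure: |closure| = 1
  b·b | a → |closure| = 1 + 1 + 1 = 3 (the new accept is not ε-reachable since no branch accepts ε)
  (b·b | a)* → |closure| = 1 (new start) + 3 (body) + 1 (new accept) = 5
  b·(a·b)*·a | (b·b | a)* → |closure| = 1 (new start) + (1 + 5) + 1 (new accept, since some branch ε-reaches its own accept) = 8
  (b·(a·b)*·a | (b·b | a)*)·b → |closure| = 8 + 1 = 9 (closure spills across the concat boundary because the left factor accepts ε)

9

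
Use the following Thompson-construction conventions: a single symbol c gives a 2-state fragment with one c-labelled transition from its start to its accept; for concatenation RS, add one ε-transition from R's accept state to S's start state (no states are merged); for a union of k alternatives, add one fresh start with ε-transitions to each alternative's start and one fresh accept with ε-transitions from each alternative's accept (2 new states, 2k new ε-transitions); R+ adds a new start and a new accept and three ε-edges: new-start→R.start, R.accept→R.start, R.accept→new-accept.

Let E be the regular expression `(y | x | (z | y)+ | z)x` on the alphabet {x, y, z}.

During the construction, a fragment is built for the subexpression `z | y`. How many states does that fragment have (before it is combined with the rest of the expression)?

6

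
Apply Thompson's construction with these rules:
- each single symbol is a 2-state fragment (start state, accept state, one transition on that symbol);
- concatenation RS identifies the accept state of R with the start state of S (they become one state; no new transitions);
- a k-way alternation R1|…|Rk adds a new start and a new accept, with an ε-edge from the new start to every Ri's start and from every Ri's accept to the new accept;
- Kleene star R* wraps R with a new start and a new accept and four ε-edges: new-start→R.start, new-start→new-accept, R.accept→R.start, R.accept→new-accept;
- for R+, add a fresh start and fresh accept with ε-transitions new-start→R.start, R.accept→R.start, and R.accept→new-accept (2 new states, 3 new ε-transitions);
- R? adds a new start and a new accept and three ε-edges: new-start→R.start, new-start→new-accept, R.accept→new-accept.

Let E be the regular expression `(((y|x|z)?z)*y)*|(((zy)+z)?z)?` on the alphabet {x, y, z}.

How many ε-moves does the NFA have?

30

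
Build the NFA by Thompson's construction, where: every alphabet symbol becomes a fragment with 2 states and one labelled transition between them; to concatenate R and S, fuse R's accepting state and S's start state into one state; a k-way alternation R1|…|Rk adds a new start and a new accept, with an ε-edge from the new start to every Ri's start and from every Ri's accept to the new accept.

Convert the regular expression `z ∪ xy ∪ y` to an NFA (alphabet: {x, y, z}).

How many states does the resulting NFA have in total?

9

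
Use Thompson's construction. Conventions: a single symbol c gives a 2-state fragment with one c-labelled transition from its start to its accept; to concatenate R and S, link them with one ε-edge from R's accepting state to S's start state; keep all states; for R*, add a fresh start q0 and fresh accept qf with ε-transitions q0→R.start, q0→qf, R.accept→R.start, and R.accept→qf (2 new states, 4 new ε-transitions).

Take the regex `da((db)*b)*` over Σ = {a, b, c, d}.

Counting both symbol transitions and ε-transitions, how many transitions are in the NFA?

17

By structural recursion:
Each of the 5 symbol leaves contributes 1 transition (1 symbol, 0 ε).
  db : 3 transitions (2 symbol, 1 ε)
  (db)* : 7 transitions (2 symbol, 5 ε)
  (db)*b : 9 transitions (3 symbol, 6 ε)
  ((db)*b)* : 13 transitions (3 symbol, 10 ε)
  da((db)*b)* : 17 transitions (5 symbol, 12 ε)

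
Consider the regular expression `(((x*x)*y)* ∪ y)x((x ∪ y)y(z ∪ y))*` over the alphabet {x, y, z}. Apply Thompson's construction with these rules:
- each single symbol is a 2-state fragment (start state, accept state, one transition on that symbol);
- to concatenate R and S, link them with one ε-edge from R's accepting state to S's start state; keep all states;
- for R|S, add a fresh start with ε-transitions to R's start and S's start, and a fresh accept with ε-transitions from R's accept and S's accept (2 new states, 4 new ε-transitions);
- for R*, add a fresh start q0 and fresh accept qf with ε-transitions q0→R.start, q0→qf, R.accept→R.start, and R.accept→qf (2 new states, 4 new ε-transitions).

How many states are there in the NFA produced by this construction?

Building bottom-up:
Each of the 10 symbol leaves contributes a 2-state fragment.
  x* — 4 states
  x*x — 6 states
  (x*x)* — 8 states
  (x*x)*y — 10 states
  ((x*x)*y)* — 12 states
  ((x*x)*y)* ∪ y — 16 states
  x ∪ y — 6 states
  z ∪ y — 6 states
  (x ∪ y)y(z ∪ y) — 14 states
  ((x ∪ y)y(z ∪ y))* — 16 states
  (((x*x)*y)* ∪ y)x((x ∪ y)y(z ∪ y))* — 34 states

34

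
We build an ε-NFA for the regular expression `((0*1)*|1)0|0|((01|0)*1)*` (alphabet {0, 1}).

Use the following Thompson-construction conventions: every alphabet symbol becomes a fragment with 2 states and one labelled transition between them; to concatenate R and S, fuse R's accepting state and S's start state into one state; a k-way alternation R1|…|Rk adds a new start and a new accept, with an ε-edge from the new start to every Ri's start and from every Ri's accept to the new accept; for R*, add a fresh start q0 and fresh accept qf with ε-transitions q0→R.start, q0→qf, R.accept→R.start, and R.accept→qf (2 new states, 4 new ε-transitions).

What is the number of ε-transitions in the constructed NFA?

Recursing over subexpressions:
Each of the 9 symbol leaves contributes 0 ε-transitions.
  0* — 4 ε-transitions
  0*1 — 4 ε-transitions
  (0*1)* — 8 ε-transitions
  (0*1)*|1 — 12 ε-transitions
  ((0*1)*|1)0 — 12 ε-transitions
  01 — 0 ε-transitions
  01|0 — 4 ε-transitions
  (01|0)* — 8 ε-transitions
  (01|0)*1 — 8 ε-transitions
  ((01|0)*1)* — 12 ε-transitions
  ((0*1)*|1)0|0|((01|0)*1)* — 30 ε-transitions

30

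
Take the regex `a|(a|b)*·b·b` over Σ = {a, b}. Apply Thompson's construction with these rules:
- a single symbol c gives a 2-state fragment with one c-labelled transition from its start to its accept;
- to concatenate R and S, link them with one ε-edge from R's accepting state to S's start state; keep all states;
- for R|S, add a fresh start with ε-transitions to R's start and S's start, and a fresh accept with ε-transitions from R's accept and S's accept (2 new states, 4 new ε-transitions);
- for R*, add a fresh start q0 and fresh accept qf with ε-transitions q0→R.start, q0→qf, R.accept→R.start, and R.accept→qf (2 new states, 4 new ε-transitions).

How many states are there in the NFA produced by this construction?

16

Recursing over subexpressions:
Each of the 5 symbol leaves contributes a 2-state fragment.
  a|b → 6 states
  (a|b)* → 8 states
  (a|b)*·b·b → 12 states
  a|(a|b)*·b·b → 16 states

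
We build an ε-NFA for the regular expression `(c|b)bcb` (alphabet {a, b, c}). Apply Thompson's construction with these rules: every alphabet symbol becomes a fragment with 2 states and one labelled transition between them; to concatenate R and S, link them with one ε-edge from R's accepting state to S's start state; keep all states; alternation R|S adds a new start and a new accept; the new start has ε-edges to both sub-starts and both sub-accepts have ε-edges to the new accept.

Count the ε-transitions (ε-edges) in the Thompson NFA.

7

Recursing over subexpressions:
Each of the 5 symbol leaves contributes 0 ε-transitions.
  c|b : 4 ε-transitions
  (c|b)bcb : 7 ε-transitions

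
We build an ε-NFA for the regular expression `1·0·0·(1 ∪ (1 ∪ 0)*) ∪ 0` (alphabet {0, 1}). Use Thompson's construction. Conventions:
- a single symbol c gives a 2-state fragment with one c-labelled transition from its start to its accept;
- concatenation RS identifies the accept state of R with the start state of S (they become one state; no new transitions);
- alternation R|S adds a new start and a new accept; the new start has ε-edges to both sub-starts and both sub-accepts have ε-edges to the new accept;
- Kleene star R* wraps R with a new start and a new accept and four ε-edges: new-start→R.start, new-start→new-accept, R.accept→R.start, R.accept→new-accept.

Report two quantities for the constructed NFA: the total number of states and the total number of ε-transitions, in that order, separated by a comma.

19, 16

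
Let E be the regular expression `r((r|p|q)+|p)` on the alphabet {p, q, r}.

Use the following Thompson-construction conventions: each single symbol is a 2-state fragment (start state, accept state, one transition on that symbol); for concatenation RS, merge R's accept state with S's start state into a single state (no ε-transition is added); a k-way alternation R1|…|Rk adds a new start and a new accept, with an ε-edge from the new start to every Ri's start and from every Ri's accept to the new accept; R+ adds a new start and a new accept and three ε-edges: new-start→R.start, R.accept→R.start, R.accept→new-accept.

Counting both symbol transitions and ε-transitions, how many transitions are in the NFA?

Bottom-up over the parse tree:
Each of the 5 symbol leaves contributes 1 transition (1 symbol, 0 ε).
  r|p|q — 9 transitions (3 symbol, 6 ε)
  (r|p|q)+ — 12 transitions (3 symbol, 9 ε)
  (r|p|q)+|p — 17 transitions (4 symbol, 13 ε)
  r((r|p|q)+|p) — 18 transitions (5 symbol, 13 ε)

18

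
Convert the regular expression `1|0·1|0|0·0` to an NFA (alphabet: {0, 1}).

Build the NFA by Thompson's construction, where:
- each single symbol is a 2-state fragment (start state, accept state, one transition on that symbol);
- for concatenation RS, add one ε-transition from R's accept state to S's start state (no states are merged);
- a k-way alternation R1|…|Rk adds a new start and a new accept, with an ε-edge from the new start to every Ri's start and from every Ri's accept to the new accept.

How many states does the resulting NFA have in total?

Recursing over subexpressions:
Each of the 6 symbol leaves contributes a 2-state fragment.
  0·1 → 4 states
  0·0 → 4 states
  1|0·1|0|0·0 → 14 states

14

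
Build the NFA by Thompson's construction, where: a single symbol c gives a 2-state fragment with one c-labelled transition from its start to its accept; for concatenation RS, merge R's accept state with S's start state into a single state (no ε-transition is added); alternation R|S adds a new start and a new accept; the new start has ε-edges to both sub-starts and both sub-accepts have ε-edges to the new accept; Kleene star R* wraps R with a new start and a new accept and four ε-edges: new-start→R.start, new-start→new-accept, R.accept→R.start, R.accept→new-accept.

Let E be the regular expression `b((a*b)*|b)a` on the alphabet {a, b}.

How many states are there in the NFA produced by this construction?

13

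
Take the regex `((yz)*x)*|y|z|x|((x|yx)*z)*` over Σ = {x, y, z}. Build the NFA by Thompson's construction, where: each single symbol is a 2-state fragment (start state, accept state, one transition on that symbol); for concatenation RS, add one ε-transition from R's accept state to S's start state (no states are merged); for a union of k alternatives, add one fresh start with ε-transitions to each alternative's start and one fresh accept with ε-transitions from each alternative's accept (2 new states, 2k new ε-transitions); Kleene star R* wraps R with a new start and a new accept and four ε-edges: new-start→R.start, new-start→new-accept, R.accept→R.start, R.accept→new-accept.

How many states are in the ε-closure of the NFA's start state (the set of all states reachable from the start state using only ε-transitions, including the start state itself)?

19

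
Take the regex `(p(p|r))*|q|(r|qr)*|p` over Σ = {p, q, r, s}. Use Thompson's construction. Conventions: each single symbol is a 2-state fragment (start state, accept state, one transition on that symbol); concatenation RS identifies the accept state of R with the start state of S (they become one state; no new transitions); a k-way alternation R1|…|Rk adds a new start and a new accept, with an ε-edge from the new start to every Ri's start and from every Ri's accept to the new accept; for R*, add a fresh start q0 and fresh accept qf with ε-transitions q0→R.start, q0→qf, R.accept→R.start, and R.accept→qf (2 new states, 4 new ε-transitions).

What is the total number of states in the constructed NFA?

24

By structural recursion:
Each of the 8 symbol leaves contributes a 2-state fragment.
  p|r : 6 states
  p(p|r) : 7 states
  (p(p|r))* : 9 states
  qr : 3 states
  r|qr : 7 states
  (r|qr)* : 9 states
  (p(p|r))*|q|(r|qr)*|p : 24 states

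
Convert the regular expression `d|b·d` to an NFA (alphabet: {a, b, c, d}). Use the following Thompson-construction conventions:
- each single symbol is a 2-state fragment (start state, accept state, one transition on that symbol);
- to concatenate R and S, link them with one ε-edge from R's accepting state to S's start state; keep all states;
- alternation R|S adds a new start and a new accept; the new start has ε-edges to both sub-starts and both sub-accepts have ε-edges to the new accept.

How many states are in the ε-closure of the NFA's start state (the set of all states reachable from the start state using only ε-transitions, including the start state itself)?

Compute the ε-closure size of each fragment's start state recursively; a symbol fragment's start has no outgoing ε-edge, so its closure is just itself (size 1).
  b·d — |closure| equals the left operand's closure size = 1 (its accept is not ε-reachable, so the closure stops there)
  d|b·d — |closure| = 1 + 1 + 1 = 3 (the new accept is not ε-reachable since no branch accepts ε)

3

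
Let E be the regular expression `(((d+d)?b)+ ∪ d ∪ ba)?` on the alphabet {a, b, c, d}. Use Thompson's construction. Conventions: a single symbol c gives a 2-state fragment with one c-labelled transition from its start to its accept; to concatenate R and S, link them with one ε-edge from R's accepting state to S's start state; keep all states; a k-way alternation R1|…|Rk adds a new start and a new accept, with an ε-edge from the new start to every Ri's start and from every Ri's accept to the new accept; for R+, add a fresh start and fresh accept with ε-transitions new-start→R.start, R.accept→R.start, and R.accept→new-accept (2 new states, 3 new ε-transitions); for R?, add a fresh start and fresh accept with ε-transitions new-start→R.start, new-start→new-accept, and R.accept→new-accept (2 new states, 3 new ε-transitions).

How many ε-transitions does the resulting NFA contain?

Per subexpression:
Each of the 6 symbol leaves contributes 0 ε-transitions.
  d+ = 3 ε-transitions
  d+d = 4 ε-transitions
  (d+d)? = 7 ε-transitions
  (d+d)?b = 8 ε-transitions
  ((d+d)?b)+ = 11 ε-transitions
  ba = 1 ε-transition
  ((d+d)?b)+ ∪ d ∪ ba = 18 ε-transitions
  (((d+d)?b)+ ∪ d ∪ ba)? = 21 ε-transitions

21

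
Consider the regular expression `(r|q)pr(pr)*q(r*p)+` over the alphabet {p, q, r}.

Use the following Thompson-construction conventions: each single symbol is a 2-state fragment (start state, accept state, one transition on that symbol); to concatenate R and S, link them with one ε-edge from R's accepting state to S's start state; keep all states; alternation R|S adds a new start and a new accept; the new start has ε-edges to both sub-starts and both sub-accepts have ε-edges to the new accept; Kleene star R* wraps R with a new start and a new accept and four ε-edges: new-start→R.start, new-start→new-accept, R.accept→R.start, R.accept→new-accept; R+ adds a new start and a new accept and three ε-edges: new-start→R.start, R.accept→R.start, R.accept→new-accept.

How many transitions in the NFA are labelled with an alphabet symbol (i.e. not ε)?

Per subexpression:
Each of the 9 symbol leaves contributes exactly 1 symbol transition.
  r|q = 2 symbol transitions
  pr = 2 symbol transitions
  (pr)* = 2 symbol transitions
  r* = 1 symbol transition
  r*p = 2 symbol transitions
  (r*p)+ = 2 symbol transitions
  (r|q)pr(pr)*q(r*p)+ = 9 symbol transitions

9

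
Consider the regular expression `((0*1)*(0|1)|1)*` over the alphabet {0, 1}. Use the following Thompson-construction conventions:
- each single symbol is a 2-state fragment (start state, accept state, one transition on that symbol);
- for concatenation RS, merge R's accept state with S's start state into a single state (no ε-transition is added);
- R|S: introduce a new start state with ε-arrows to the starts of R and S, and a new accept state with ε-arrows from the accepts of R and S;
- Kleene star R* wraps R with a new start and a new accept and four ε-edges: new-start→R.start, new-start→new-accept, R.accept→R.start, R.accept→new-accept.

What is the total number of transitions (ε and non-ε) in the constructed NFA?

25

Recursing over subexpressions:
Each of the 5 symbol leaves contributes 1 transition (1 symbol, 0 ε).
  0* : 5 transitions (1 symbol, 4 ε)
  0*1 : 6 transitions (2 symbol, 4 ε)
  (0*1)* : 10 transitions (2 symbol, 8 ε)
  0|1 : 6 transitions (2 symbol, 4 ε)
  (0*1)*(0|1) : 16 transitions (4 symbol, 12 ε)
  (0*1)*(0|1)|1 : 21 transitions (5 symbol, 16 ε)
  ((0*1)*(0|1)|1)* : 25 transitions (5 symbol, 20 ε)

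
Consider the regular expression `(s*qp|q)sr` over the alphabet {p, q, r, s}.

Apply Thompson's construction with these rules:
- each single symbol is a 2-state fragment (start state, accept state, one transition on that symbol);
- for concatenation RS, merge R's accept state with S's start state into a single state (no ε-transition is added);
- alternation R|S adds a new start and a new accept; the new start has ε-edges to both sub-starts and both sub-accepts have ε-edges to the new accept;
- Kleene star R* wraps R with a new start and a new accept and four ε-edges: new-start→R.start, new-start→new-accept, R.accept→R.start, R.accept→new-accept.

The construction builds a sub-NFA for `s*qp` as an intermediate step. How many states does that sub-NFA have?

6

Fragment for `s*qp`:
Each of the 3 symbol leaves contributes a 2-state fragment.
  s* → 4 states
  s*qp → 6 states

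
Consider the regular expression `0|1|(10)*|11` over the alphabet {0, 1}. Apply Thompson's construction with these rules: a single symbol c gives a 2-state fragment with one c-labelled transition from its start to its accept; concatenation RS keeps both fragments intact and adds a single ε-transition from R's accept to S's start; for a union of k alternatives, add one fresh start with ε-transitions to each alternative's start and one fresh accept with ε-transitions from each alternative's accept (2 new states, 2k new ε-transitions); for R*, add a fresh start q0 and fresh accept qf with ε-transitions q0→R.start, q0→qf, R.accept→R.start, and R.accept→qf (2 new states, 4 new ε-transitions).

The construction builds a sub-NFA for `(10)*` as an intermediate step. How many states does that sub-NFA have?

6

Fragment for `(10)*`:
Each of the 2 symbol leaves contributes a 2-state fragment.
  10 : 4 states
  (10)* : 6 states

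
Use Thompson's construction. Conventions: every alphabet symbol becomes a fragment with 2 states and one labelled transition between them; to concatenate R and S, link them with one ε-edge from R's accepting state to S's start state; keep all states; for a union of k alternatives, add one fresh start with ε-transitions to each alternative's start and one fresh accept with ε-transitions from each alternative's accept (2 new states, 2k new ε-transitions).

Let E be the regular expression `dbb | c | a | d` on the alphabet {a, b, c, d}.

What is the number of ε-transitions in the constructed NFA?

10

By structural recursion:
Each of the 6 symbol leaves contributes 0 ε-transitions.
  dbb → 2 ε-transitions
  dbb | c | a | d → 10 ε-transitions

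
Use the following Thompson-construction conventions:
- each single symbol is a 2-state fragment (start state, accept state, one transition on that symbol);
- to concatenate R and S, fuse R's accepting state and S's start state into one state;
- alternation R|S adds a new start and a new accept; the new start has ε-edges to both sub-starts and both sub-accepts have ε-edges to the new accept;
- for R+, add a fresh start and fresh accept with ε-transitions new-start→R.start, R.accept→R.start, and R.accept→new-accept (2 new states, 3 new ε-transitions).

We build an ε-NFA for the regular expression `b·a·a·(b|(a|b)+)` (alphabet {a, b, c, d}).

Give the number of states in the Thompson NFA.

15

Per subexpression:
Each of the 6 symbol leaves contributes a 2-state fragment.
  a|b = 6 states
  (a|b)+ = 8 states
  b|(a|b)+ = 12 states
  b·a·a·(b|(a|b)+) = 15 states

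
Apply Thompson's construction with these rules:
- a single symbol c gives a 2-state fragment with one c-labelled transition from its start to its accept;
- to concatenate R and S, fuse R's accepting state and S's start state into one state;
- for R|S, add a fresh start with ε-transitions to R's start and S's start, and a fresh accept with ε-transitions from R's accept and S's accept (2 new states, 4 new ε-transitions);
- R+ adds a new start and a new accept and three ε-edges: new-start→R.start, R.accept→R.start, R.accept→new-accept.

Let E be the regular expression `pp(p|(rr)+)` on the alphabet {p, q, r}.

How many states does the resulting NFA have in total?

Per subexpression:
Each of the 5 symbol leaves contributes a 2-state fragment.
  rr = 3 states
  (rr)+ = 5 states
  p|(rr)+ = 9 states
  pp(p|(rr)+) = 11 states

11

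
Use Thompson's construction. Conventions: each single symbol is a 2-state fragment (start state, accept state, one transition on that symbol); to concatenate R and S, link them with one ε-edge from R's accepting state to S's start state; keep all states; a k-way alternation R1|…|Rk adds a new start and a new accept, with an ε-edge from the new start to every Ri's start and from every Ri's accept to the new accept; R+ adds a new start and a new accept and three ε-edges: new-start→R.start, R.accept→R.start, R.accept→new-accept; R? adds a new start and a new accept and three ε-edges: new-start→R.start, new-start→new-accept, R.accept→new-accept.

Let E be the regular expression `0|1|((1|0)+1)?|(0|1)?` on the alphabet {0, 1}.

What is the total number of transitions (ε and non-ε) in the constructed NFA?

By structural recursion:
Each of the 7 symbol leaves contributes 1 transition (1 symbol, 0 ε).
  1|0 : 6 transitions (2 symbol, 4 ε)
  (1|0)+ : 9 transitions (2 symbol, 7 ε)
  (1|0)+1 : 11 transitions (3 symbol, 8 ε)
  ((1|0)+1)? : 14 transitions (3 symbol, 11 ε)
  0|1 : 6 transitions (2 symbol, 4 ε)
  (0|1)? : 9 transitions (2 symbol, 7 ε)
  0|1|((1|0)+1)?|(0|1)? : 33 transitions (7 symbol, 26 ε)

33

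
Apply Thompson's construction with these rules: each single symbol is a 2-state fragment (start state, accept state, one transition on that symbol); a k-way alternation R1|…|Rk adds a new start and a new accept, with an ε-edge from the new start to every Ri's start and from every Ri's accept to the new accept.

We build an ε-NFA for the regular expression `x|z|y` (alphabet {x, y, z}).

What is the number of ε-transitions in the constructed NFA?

6

Per subexpression:
Each of the 3 symbol leaves contributes 0 ε-transitions.
  x|z|y — 6 ε-transitions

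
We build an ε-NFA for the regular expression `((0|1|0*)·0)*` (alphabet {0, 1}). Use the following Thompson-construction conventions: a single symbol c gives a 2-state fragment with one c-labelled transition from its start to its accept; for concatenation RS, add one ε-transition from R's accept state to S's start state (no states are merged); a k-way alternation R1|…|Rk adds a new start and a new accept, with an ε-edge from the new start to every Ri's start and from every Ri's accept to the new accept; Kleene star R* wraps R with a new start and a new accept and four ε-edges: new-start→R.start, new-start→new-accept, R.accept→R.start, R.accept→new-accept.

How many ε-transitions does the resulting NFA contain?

15

Building bottom-up:
Each of the 4 symbol leaves contributes 0 ε-transitions.
  0* : 4 ε-transitions
  0|1|0* : 10 ε-transitions
  (0|1|0*)·0 : 11 ε-transitions
  ((0|1|0*)·0)* : 15 ε-transitions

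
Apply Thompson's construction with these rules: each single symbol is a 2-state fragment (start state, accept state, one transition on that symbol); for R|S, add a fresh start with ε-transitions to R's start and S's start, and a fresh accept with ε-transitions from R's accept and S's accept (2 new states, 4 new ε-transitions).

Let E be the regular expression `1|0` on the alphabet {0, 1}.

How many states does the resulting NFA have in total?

By structural recursion:
Each of the 2 symbol leaves contributes a 2-state fragment.
  1|0 → 6 states

6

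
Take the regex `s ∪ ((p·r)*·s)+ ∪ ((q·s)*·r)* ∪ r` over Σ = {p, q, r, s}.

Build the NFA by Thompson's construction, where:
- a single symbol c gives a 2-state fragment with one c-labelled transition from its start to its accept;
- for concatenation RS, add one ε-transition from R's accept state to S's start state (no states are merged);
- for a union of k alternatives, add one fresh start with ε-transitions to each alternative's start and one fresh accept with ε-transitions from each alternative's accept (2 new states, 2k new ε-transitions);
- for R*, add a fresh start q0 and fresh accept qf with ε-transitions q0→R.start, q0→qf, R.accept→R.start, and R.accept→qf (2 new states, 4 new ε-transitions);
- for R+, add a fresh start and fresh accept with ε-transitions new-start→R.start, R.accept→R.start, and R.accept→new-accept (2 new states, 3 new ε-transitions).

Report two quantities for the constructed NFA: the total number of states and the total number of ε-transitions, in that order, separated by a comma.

26, 27

Recursing over subexpressions:
Each of the 8 symbol leaves contributes 2 states and 0 ε-transitions.
  p·r → 4 states, 1 ε-transition
  (p·r)* → 6 states, 5 ε-transitions
  (p·r)*·s → 8 states, 6 ε-transitions
  ((p·r)*·s)+ → 10 states, 9 ε-transitions
  q·s → 4 states, 1 ε-transition
  (q·s)* → 6 states, 5 ε-transitions
  (q·s)*·r → 8 states, 6 ε-transitions
  ((q·s)*·r)* → 10 states, 10 ε-transitions
  s ∪ ((p·r)*·s)+ ∪ ((q·s)*·r)* ∪ r → 26 states, 27 ε-transitions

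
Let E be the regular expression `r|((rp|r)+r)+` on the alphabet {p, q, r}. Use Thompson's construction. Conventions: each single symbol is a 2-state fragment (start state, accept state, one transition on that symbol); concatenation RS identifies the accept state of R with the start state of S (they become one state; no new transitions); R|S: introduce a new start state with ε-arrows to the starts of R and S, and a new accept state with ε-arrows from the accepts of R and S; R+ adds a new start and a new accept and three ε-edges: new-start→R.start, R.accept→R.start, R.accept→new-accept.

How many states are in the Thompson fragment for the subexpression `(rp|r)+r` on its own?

10

Fragment for `(rp|r)+r`:
Each of the 4 symbol leaves contributes a 2-state fragment.
  rp → 3 states
  rp|r → 7 states
  (rp|r)+ → 9 states
  (rp|r)+r → 10 states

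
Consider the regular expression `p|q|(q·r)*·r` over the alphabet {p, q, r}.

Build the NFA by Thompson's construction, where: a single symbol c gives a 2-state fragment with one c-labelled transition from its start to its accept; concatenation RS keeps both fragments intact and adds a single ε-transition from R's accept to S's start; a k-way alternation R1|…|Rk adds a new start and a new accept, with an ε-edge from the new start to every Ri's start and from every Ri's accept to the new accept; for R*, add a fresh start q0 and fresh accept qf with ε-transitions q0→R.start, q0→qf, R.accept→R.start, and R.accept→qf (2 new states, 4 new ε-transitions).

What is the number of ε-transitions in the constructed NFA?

Bottom-up over the parse tree:
Each of the 5 symbol leaves contributes 0 ε-transitions.
  q·r : 1 ε-transition
  (q·r)* : 5 ε-transitions
  (q·r)*·r : 6 ε-transitions
  p|q|(q·r)*·r : 12 ε-transitions

12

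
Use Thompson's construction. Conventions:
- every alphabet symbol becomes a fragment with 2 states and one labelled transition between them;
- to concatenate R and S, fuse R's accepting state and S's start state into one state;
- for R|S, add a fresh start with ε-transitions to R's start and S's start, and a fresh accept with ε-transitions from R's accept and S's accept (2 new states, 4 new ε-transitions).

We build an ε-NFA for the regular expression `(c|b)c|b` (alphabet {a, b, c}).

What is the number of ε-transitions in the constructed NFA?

By structural recursion:
Each of the 4 symbol leaves contributes 0 ε-transitions.
  c|b → 4 ε-transitions
  (c|b)c → 4 ε-transitions
  (c|b)c|b → 8 ε-transitions

8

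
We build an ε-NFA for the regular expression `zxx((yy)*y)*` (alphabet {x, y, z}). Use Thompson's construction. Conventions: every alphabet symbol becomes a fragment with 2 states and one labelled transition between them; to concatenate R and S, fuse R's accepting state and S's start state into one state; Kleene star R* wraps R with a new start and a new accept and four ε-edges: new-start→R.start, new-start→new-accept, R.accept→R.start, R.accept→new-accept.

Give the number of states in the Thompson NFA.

Per subexpression:
Each of the 6 symbol leaves contributes a 2-state fragment.
  yy = 3 states
  (yy)* = 5 states
  (yy)*y = 6 states
  ((yy)*y)* = 8 states
  zxx((yy)*y)* = 11 states

11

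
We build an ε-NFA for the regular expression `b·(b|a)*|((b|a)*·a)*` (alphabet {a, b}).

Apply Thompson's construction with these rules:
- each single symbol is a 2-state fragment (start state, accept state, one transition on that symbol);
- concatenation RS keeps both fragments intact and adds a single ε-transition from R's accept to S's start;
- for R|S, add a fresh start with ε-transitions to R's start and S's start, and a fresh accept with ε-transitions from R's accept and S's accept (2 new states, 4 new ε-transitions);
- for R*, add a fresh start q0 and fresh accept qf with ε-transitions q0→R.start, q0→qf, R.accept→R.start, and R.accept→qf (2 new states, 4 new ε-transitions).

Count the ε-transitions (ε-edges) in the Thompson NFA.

26

Bottom-up over the parse tree:
Each of the 6 symbol leaves contributes 0 ε-transitions.
  b|a = 4 ε-transitions
  (b|a)* = 8 ε-transitions
  b·(b|a)* = 9 ε-transitions
  b|a = 4 ε-transitions
  (b|a)* = 8 ε-transitions
  (b|a)*·a = 9 ε-transitions
  ((b|a)*·a)* = 13 ε-transitions
  b·(b|a)*|((b|a)*·a)* = 26 ε-transitions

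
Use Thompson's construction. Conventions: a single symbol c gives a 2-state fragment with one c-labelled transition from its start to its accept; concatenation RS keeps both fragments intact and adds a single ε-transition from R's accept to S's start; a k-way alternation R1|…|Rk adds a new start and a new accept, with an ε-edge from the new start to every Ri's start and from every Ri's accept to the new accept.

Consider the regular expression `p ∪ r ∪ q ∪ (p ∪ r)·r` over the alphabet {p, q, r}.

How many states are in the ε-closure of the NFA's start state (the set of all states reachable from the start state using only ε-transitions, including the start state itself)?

Compute the ε-closure size of each fragment's start state recursively; a symbol fragment's start has no outgoing ε-edge, so its closure is just itself (size 1).
  p ∪ r : new start ε-reaches every alternative's start; none of them accept ε, so the new accept is not reached: |closure| = 1 + 1 + 1 = 3
  (p ∪ r)·r : same as the first factor's closure: |closure| = 3
  p ∪ r ∪ q ∪ (p ∪ r)·r : new start ε-reaches every alternative's start; none of them accept ε, so the new accept is not reached: |closure| = 1 + 1 + 1 + 1 + 3 = 7

7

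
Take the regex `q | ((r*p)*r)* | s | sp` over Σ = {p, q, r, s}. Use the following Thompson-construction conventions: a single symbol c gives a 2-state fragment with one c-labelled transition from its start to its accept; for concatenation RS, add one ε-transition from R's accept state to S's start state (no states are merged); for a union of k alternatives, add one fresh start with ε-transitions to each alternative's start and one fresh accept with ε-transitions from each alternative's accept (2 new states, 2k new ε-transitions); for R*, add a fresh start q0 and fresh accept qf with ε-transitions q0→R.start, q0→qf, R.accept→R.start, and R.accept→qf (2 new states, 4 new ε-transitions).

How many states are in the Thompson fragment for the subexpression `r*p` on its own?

Fragment for `r*p`:
Each of the 2 symbol leaves contributes a 2-state fragment.
  r* — 4 states
  r*p — 6 states

6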